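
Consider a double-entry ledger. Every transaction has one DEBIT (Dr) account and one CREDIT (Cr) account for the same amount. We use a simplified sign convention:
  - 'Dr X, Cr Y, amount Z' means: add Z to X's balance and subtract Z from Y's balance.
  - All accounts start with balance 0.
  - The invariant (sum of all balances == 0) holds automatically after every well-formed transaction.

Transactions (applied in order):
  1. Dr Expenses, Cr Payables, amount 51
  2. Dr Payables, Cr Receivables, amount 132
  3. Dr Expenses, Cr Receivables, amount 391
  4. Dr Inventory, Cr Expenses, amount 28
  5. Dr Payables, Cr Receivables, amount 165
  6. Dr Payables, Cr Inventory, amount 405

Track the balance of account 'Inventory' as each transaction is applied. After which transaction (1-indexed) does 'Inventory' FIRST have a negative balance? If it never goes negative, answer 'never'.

Answer: 6

Derivation:
After txn 1: Inventory=0
After txn 2: Inventory=0
After txn 3: Inventory=0
After txn 4: Inventory=28
After txn 5: Inventory=28
After txn 6: Inventory=-377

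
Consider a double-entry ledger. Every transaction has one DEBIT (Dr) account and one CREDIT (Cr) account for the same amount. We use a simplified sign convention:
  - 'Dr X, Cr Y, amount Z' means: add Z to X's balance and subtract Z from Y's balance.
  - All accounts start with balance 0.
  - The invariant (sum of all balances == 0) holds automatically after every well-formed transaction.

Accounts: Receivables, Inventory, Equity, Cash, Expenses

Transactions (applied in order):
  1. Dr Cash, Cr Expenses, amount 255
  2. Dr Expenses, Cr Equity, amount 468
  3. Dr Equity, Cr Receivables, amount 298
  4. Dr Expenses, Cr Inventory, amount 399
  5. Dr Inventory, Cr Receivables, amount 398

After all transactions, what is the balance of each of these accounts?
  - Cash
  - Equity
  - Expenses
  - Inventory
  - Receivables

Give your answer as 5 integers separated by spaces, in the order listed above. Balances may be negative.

Answer: 255 -170 612 -1 -696

Derivation:
After txn 1 (Dr Cash, Cr Expenses, amount 255): Cash=255 Expenses=-255
After txn 2 (Dr Expenses, Cr Equity, amount 468): Cash=255 Equity=-468 Expenses=213
After txn 3 (Dr Equity, Cr Receivables, amount 298): Cash=255 Equity=-170 Expenses=213 Receivables=-298
After txn 4 (Dr Expenses, Cr Inventory, amount 399): Cash=255 Equity=-170 Expenses=612 Inventory=-399 Receivables=-298
After txn 5 (Dr Inventory, Cr Receivables, amount 398): Cash=255 Equity=-170 Expenses=612 Inventory=-1 Receivables=-696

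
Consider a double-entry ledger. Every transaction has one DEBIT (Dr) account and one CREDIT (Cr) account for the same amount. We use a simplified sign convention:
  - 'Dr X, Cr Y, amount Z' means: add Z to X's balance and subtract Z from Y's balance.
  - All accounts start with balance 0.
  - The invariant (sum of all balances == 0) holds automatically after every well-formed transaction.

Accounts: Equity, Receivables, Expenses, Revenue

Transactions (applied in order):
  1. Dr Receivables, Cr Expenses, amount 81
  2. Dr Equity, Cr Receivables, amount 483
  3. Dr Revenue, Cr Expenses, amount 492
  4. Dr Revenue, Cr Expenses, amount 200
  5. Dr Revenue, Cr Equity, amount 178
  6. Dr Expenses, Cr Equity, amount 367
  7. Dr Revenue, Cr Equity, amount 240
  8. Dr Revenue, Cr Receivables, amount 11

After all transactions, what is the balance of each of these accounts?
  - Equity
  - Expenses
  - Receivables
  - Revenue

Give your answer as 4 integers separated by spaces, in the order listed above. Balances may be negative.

Answer: -302 -406 -413 1121

Derivation:
After txn 1 (Dr Receivables, Cr Expenses, amount 81): Expenses=-81 Receivables=81
After txn 2 (Dr Equity, Cr Receivables, amount 483): Equity=483 Expenses=-81 Receivables=-402
After txn 3 (Dr Revenue, Cr Expenses, amount 492): Equity=483 Expenses=-573 Receivables=-402 Revenue=492
After txn 4 (Dr Revenue, Cr Expenses, amount 200): Equity=483 Expenses=-773 Receivables=-402 Revenue=692
After txn 5 (Dr Revenue, Cr Equity, amount 178): Equity=305 Expenses=-773 Receivables=-402 Revenue=870
After txn 6 (Dr Expenses, Cr Equity, amount 367): Equity=-62 Expenses=-406 Receivables=-402 Revenue=870
After txn 7 (Dr Revenue, Cr Equity, amount 240): Equity=-302 Expenses=-406 Receivables=-402 Revenue=1110
After txn 8 (Dr Revenue, Cr Receivables, amount 11): Equity=-302 Expenses=-406 Receivables=-413 Revenue=1121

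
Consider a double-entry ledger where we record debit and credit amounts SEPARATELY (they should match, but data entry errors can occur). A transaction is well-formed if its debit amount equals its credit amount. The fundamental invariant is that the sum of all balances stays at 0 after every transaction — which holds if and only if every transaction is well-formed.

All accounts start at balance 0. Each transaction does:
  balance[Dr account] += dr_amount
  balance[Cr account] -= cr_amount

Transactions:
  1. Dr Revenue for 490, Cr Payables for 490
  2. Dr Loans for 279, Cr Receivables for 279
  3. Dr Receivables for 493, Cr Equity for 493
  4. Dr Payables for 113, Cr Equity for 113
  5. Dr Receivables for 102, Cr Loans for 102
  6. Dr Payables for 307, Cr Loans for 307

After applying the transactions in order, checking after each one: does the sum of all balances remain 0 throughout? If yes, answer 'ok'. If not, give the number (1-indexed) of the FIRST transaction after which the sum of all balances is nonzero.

Answer: ok

Derivation:
After txn 1: dr=490 cr=490 sum_balances=0
After txn 2: dr=279 cr=279 sum_balances=0
After txn 3: dr=493 cr=493 sum_balances=0
After txn 4: dr=113 cr=113 sum_balances=0
After txn 5: dr=102 cr=102 sum_balances=0
After txn 6: dr=307 cr=307 sum_balances=0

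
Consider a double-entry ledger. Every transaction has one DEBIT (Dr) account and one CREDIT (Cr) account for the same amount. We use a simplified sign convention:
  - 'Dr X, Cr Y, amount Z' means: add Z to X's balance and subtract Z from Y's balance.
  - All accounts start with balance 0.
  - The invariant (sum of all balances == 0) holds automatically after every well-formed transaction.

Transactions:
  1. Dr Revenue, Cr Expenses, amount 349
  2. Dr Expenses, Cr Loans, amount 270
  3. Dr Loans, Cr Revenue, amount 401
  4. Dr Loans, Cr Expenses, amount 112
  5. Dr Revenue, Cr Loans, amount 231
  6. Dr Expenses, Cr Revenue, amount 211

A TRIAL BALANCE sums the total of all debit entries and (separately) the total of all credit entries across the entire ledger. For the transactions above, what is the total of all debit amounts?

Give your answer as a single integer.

Answer: 1574

Derivation:
Txn 1: debit+=349
Txn 2: debit+=270
Txn 3: debit+=401
Txn 4: debit+=112
Txn 5: debit+=231
Txn 6: debit+=211
Total debits = 1574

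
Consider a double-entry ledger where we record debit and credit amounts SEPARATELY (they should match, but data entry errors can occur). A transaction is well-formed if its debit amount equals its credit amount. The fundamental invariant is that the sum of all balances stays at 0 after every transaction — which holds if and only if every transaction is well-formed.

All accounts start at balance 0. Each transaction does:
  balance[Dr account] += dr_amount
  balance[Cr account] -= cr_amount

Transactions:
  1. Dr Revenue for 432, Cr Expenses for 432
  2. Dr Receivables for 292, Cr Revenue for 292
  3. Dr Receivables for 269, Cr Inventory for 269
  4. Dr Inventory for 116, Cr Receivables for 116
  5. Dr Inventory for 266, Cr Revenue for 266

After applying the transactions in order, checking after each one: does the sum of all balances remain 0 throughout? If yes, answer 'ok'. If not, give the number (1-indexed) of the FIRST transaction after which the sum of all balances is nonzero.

After txn 1: dr=432 cr=432 sum_balances=0
After txn 2: dr=292 cr=292 sum_balances=0
After txn 3: dr=269 cr=269 sum_balances=0
After txn 4: dr=116 cr=116 sum_balances=0
After txn 5: dr=266 cr=266 sum_balances=0

Answer: ok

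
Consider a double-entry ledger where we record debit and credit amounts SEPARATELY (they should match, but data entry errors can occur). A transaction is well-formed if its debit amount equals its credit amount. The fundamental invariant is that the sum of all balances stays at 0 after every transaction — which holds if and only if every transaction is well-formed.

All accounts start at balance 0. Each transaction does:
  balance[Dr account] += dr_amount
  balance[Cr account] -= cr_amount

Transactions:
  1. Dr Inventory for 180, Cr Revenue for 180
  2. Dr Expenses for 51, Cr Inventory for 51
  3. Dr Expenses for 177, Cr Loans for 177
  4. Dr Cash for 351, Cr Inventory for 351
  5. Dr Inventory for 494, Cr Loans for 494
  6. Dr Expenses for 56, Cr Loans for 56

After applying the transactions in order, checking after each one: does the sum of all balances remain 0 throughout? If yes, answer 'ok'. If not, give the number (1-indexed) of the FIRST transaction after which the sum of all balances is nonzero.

After txn 1: dr=180 cr=180 sum_balances=0
After txn 2: dr=51 cr=51 sum_balances=0
After txn 3: dr=177 cr=177 sum_balances=0
After txn 4: dr=351 cr=351 sum_balances=0
After txn 5: dr=494 cr=494 sum_balances=0
After txn 6: dr=56 cr=56 sum_balances=0

Answer: ok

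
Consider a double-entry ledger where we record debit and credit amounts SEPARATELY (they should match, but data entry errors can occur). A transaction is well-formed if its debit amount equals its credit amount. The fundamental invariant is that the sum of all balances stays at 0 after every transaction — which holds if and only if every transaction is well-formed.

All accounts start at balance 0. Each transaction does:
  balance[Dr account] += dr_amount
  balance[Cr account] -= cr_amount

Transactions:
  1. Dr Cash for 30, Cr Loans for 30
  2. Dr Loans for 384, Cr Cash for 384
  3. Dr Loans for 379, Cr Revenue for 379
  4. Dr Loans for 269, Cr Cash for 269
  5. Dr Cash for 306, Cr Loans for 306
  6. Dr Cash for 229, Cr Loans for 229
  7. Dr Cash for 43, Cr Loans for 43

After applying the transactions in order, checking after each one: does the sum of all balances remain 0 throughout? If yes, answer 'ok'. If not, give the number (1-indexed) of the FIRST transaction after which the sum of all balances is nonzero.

Answer: ok

Derivation:
After txn 1: dr=30 cr=30 sum_balances=0
After txn 2: dr=384 cr=384 sum_balances=0
After txn 3: dr=379 cr=379 sum_balances=0
After txn 4: dr=269 cr=269 sum_balances=0
After txn 5: dr=306 cr=306 sum_balances=0
After txn 6: dr=229 cr=229 sum_balances=0
After txn 7: dr=43 cr=43 sum_balances=0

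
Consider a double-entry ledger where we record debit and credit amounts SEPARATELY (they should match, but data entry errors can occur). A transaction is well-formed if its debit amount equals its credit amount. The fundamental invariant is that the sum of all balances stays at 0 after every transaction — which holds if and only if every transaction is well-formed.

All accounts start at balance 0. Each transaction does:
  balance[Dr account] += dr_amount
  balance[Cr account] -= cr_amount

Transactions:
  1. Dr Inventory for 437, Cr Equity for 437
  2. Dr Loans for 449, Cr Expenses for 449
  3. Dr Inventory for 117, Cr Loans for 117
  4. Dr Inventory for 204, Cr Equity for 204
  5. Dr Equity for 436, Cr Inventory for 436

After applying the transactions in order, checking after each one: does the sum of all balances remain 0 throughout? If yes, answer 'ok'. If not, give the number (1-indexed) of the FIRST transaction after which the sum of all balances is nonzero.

Answer: ok

Derivation:
After txn 1: dr=437 cr=437 sum_balances=0
After txn 2: dr=449 cr=449 sum_balances=0
After txn 3: dr=117 cr=117 sum_balances=0
After txn 4: dr=204 cr=204 sum_balances=0
After txn 5: dr=436 cr=436 sum_balances=0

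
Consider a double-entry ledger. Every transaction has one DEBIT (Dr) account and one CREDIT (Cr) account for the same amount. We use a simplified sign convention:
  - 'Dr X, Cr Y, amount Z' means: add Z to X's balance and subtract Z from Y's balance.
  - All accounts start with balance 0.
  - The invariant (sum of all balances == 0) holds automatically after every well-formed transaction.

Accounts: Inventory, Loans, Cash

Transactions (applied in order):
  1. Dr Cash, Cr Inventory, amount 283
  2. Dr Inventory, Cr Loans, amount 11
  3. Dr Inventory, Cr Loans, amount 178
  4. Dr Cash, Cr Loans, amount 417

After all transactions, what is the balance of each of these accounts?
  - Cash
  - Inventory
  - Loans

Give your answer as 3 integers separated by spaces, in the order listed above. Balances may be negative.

Answer: 700 -94 -606

Derivation:
After txn 1 (Dr Cash, Cr Inventory, amount 283): Cash=283 Inventory=-283
After txn 2 (Dr Inventory, Cr Loans, amount 11): Cash=283 Inventory=-272 Loans=-11
After txn 3 (Dr Inventory, Cr Loans, amount 178): Cash=283 Inventory=-94 Loans=-189
After txn 4 (Dr Cash, Cr Loans, amount 417): Cash=700 Inventory=-94 Loans=-606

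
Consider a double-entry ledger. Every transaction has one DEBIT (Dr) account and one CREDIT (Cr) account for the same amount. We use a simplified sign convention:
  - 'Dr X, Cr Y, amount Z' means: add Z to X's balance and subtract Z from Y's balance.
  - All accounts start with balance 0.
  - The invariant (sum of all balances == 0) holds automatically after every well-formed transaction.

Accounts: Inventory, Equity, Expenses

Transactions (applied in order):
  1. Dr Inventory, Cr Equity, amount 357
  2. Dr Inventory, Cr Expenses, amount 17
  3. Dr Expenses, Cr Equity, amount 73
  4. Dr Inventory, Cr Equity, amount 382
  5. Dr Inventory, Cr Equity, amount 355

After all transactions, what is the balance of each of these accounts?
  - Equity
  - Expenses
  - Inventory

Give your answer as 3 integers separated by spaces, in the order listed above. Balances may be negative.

Answer: -1167 56 1111

Derivation:
After txn 1 (Dr Inventory, Cr Equity, amount 357): Equity=-357 Inventory=357
After txn 2 (Dr Inventory, Cr Expenses, amount 17): Equity=-357 Expenses=-17 Inventory=374
After txn 3 (Dr Expenses, Cr Equity, amount 73): Equity=-430 Expenses=56 Inventory=374
After txn 4 (Dr Inventory, Cr Equity, amount 382): Equity=-812 Expenses=56 Inventory=756
After txn 5 (Dr Inventory, Cr Equity, amount 355): Equity=-1167 Expenses=56 Inventory=1111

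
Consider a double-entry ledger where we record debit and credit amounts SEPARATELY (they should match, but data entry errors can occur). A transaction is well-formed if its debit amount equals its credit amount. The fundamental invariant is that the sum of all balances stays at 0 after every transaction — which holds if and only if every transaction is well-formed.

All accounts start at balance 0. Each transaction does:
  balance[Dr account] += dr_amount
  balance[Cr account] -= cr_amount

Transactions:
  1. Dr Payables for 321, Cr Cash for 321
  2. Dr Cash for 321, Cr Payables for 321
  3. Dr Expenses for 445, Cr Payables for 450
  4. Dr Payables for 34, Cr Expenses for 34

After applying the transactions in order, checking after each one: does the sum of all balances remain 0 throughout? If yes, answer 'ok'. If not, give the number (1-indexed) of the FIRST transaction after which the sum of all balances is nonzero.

After txn 1: dr=321 cr=321 sum_balances=0
After txn 2: dr=321 cr=321 sum_balances=0
After txn 3: dr=445 cr=450 sum_balances=-5
After txn 4: dr=34 cr=34 sum_balances=-5

Answer: 3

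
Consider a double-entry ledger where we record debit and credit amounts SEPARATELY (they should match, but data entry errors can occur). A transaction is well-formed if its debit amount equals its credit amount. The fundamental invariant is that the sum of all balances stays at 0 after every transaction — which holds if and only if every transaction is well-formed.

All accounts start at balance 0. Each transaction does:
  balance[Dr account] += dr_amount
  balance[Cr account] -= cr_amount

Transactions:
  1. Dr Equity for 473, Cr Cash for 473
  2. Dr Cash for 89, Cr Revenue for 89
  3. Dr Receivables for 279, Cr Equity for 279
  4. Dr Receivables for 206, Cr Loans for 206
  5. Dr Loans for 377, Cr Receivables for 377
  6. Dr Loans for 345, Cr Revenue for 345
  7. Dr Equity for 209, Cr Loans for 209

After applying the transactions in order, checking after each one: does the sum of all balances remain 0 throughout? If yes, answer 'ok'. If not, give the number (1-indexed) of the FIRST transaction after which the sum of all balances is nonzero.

Answer: ok

Derivation:
After txn 1: dr=473 cr=473 sum_balances=0
After txn 2: dr=89 cr=89 sum_balances=0
After txn 3: dr=279 cr=279 sum_balances=0
After txn 4: dr=206 cr=206 sum_balances=0
After txn 5: dr=377 cr=377 sum_balances=0
After txn 6: dr=345 cr=345 sum_balances=0
After txn 7: dr=209 cr=209 sum_balances=0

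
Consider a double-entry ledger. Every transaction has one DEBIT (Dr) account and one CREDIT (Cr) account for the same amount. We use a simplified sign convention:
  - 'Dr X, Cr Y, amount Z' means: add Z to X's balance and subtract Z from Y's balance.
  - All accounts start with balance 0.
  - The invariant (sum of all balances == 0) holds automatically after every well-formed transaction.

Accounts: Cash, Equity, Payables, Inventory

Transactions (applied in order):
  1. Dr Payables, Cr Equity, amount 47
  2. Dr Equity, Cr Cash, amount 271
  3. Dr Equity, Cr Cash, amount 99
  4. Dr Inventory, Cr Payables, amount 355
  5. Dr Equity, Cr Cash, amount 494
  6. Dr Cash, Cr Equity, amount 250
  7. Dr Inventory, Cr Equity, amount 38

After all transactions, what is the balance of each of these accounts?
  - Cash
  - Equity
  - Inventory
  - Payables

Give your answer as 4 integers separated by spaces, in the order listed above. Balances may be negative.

Answer: -614 529 393 -308

Derivation:
After txn 1 (Dr Payables, Cr Equity, amount 47): Equity=-47 Payables=47
After txn 2 (Dr Equity, Cr Cash, amount 271): Cash=-271 Equity=224 Payables=47
After txn 3 (Dr Equity, Cr Cash, amount 99): Cash=-370 Equity=323 Payables=47
After txn 4 (Dr Inventory, Cr Payables, amount 355): Cash=-370 Equity=323 Inventory=355 Payables=-308
After txn 5 (Dr Equity, Cr Cash, amount 494): Cash=-864 Equity=817 Inventory=355 Payables=-308
After txn 6 (Dr Cash, Cr Equity, amount 250): Cash=-614 Equity=567 Inventory=355 Payables=-308
After txn 7 (Dr Inventory, Cr Equity, amount 38): Cash=-614 Equity=529 Inventory=393 Payables=-308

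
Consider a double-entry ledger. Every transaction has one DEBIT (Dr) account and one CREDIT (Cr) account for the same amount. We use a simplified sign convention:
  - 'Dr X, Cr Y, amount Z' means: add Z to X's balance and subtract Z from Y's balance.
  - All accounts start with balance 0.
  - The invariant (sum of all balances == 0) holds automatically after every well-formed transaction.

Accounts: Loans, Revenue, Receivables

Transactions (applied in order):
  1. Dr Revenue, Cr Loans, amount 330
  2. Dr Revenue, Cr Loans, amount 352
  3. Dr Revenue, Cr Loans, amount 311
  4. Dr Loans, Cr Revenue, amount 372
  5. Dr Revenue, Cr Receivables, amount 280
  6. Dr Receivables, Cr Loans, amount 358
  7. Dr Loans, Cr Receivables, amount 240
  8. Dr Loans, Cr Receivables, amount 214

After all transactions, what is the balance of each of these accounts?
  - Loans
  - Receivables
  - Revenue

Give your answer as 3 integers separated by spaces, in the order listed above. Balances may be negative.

After txn 1 (Dr Revenue, Cr Loans, amount 330): Loans=-330 Revenue=330
After txn 2 (Dr Revenue, Cr Loans, amount 352): Loans=-682 Revenue=682
After txn 3 (Dr Revenue, Cr Loans, amount 311): Loans=-993 Revenue=993
After txn 4 (Dr Loans, Cr Revenue, amount 372): Loans=-621 Revenue=621
After txn 5 (Dr Revenue, Cr Receivables, amount 280): Loans=-621 Receivables=-280 Revenue=901
After txn 6 (Dr Receivables, Cr Loans, amount 358): Loans=-979 Receivables=78 Revenue=901
After txn 7 (Dr Loans, Cr Receivables, amount 240): Loans=-739 Receivables=-162 Revenue=901
After txn 8 (Dr Loans, Cr Receivables, amount 214): Loans=-525 Receivables=-376 Revenue=901

Answer: -525 -376 901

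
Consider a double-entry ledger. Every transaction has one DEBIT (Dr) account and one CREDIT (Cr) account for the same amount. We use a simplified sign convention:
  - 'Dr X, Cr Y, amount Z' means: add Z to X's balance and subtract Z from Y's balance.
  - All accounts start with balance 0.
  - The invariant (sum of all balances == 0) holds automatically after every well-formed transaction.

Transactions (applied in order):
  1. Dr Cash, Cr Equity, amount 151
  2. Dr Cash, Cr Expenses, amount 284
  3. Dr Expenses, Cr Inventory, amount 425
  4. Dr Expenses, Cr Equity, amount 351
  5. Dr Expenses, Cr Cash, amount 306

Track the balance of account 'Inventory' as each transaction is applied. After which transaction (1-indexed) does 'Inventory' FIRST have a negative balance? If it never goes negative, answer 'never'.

Answer: 3

Derivation:
After txn 1: Inventory=0
After txn 2: Inventory=0
After txn 3: Inventory=-425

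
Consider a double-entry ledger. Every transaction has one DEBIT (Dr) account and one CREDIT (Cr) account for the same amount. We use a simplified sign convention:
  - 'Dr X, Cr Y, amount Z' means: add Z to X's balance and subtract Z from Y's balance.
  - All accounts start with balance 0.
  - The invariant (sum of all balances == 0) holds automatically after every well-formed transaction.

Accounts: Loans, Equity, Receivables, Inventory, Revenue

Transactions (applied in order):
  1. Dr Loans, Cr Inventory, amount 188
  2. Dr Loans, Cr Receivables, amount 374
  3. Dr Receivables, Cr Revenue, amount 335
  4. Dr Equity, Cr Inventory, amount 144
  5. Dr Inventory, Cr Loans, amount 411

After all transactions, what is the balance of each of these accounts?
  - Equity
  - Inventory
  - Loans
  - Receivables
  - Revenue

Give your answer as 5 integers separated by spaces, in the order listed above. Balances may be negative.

After txn 1 (Dr Loans, Cr Inventory, amount 188): Inventory=-188 Loans=188
After txn 2 (Dr Loans, Cr Receivables, amount 374): Inventory=-188 Loans=562 Receivables=-374
After txn 3 (Dr Receivables, Cr Revenue, amount 335): Inventory=-188 Loans=562 Receivables=-39 Revenue=-335
After txn 4 (Dr Equity, Cr Inventory, amount 144): Equity=144 Inventory=-332 Loans=562 Receivables=-39 Revenue=-335
After txn 5 (Dr Inventory, Cr Loans, amount 411): Equity=144 Inventory=79 Loans=151 Receivables=-39 Revenue=-335

Answer: 144 79 151 -39 -335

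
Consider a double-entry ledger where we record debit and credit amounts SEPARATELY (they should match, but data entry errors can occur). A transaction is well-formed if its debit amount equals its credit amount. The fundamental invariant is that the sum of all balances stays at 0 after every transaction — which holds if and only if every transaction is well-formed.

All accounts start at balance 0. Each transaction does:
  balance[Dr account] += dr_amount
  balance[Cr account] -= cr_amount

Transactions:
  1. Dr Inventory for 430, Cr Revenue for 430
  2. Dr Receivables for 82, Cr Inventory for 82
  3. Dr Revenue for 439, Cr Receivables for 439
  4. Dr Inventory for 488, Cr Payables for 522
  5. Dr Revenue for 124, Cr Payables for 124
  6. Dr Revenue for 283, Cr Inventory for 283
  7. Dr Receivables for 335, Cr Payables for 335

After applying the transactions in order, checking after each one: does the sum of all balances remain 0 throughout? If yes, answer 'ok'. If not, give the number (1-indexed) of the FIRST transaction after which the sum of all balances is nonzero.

Answer: 4

Derivation:
After txn 1: dr=430 cr=430 sum_balances=0
After txn 2: dr=82 cr=82 sum_balances=0
After txn 3: dr=439 cr=439 sum_balances=0
After txn 4: dr=488 cr=522 sum_balances=-34
After txn 5: dr=124 cr=124 sum_balances=-34
After txn 6: dr=283 cr=283 sum_balances=-34
After txn 7: dr=335 cr=335 sum_balances=-34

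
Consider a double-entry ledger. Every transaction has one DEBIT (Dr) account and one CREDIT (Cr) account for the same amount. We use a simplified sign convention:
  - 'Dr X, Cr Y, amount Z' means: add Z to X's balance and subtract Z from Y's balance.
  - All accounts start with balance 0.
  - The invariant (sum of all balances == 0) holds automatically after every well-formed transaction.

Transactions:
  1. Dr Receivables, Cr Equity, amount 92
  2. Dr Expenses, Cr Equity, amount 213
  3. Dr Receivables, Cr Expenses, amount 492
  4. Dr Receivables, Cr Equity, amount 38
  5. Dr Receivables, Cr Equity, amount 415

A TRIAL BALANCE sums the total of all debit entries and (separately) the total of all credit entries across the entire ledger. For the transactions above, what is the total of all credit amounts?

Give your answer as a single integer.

Txn 1: credit+=92
Txn 2: credit+=213
Txn 3: credit+=492
Txn 4: credit+=38
Txn 5: credit+=415
Total credits = 1250

Answer: 1250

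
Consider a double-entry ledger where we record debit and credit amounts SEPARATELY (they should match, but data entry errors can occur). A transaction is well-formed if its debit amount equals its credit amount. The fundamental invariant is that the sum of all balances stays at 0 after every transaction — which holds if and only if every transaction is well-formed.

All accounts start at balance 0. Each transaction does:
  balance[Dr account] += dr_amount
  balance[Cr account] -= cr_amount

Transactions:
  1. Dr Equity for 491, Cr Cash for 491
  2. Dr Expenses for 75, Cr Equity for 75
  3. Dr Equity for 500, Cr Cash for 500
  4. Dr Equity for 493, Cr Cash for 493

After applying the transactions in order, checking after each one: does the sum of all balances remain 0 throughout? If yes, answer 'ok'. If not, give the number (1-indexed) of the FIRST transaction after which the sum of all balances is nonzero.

Answer: ok

Derivation:
After txn 1: dr=491 cr=491 sum_balances=0
After txn 2: dr=75 cr=75 sum_balances=0
After txn 3: dr=500 cr=500 sum_balances=0
After txn 4: dr=493 cr=493 sum_balances=0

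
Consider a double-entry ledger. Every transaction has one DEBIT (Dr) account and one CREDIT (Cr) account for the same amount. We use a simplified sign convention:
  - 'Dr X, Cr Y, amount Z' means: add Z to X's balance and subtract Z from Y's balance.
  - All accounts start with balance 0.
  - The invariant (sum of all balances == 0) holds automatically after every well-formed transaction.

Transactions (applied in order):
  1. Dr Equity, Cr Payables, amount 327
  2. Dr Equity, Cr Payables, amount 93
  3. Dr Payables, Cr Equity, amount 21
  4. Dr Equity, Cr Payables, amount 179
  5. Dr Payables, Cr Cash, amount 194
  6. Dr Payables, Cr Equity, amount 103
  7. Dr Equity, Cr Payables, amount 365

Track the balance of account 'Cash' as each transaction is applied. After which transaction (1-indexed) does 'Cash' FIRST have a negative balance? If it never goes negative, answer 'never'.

After txn 1: Cash=0
After txn 2: Cash=0
After txn 3: Cash=0
After txn 4: Cash=0
After txn 5: Cash=-194

Answer: 5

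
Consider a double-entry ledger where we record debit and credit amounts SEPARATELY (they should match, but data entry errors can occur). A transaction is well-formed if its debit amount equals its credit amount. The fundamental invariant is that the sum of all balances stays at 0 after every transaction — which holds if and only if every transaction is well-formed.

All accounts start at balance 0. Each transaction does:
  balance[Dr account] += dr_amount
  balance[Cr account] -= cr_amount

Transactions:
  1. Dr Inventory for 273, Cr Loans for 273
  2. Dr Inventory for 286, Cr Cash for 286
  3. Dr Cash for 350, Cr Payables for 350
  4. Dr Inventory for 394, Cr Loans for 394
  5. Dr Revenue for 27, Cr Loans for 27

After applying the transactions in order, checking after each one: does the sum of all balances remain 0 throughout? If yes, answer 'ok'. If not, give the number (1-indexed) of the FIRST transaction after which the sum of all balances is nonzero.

Answer: ok

Derivation:
After txn 1: dr=273 cr=273 sum_balances=0
After txn 2: dr=286 cr=286 sum_balances=0
After txn 3: dr=350 cr=350 sum_balances=0
After txn 4: dr=394 cr=394 sum_balances=0
After txn 5: dr=27 cr=27 sum_balances=0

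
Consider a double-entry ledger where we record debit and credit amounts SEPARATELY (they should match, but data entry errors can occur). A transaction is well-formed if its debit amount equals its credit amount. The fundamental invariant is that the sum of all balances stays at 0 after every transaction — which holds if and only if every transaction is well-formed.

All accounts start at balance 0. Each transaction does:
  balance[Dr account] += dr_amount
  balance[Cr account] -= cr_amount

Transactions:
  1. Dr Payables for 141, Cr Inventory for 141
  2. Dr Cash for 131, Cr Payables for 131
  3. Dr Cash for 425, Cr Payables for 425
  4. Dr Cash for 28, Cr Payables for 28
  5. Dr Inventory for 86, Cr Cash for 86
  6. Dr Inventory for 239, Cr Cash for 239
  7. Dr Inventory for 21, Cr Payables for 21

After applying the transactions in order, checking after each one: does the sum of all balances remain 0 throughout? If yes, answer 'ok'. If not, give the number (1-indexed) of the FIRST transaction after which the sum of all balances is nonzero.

After txn 1: dr=141 cr=141 sum_balances=0
After txn 2: dr=131 cr=131 sum_balances=0
After txn 3: dr=425 cr=425 sum_balances=0
After txn 4: dr=28 cr=28 sum_balances=0
After txn 5: dr=86 cr=86 sum_balances=0
After txn 6: dr=239 cr=239 sum_balances=0
After txn 7: dr=21 cr=21 sum_balances=0

Answer: ok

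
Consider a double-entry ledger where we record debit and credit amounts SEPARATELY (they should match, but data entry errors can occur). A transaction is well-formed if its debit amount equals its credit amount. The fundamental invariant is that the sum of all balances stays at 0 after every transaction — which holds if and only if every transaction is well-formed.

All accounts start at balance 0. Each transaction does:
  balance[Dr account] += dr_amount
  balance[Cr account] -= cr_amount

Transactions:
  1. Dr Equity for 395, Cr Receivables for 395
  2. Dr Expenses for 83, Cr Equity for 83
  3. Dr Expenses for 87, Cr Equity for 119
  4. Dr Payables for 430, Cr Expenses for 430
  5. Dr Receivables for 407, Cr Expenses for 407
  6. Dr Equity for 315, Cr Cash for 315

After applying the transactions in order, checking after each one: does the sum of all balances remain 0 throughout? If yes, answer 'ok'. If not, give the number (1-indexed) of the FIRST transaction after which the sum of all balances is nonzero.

Answer: 3

Derivation:
After txn 1: dr=395 cr=395 sum_balances=0
After txn 2: dr=83 cr=83 sum_balances=0
After txn 3: dr=87 cr=119 sum_balances=-32
After txn 4: dr=430 cr=430 sum_balances=-32
After txn 5: dr=407 cr=407 sum_balances=-32
After txn 6: dr=315 cr=315 sum_balances=-32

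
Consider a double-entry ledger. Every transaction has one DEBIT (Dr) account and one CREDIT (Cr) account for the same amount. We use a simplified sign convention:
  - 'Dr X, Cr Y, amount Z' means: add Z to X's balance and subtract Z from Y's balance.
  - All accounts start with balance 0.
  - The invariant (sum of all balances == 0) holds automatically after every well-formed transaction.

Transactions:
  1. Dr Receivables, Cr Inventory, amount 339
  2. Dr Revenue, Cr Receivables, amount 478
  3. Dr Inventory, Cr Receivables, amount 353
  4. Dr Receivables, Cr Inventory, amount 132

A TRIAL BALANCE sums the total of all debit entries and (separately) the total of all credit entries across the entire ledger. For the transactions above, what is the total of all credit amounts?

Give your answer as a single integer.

Txn 1: credit+=339
Txn 2: credit+=478
Txn 3: credit+=353
Txn 4: credit+=132
Total credits = 1302

Answer: 1302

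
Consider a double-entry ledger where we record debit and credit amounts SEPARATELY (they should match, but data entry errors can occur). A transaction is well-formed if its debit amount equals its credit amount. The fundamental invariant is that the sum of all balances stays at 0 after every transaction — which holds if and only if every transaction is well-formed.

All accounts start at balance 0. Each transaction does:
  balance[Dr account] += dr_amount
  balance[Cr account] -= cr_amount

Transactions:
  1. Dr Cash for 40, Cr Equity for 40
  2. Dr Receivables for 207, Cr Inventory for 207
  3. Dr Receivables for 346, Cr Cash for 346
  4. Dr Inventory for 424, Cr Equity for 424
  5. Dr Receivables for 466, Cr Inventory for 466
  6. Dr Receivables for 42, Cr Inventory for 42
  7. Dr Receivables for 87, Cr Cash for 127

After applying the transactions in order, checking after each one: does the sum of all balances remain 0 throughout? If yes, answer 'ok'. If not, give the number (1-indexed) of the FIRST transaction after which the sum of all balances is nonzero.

After txn 1: dr=40 cr=40 sum_balances=0
After txn 2: dr=207 cr=207 sum_balances=0
After txn 3: dr=346 cr=346 sum_balances=0
After txn 4: dr=424 cr=424 sum_balances=0
After txn 5: dr=466 cr=466 sum_balances=0
After txn 6: dr=42 cr=42 sum_balances=0
After txn 7: dr=87 cr=127 sum_balances=-40

Answer: 7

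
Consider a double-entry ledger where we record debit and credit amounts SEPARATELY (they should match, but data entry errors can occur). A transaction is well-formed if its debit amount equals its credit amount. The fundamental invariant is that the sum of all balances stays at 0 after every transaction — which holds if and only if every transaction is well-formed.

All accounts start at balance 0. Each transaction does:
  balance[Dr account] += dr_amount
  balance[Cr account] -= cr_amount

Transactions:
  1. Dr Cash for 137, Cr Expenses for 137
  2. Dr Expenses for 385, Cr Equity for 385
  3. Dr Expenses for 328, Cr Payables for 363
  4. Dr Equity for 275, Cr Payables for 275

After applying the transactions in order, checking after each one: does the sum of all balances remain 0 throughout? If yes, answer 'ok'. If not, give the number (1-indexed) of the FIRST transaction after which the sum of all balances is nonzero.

After txn 1: dr=137 cr=137 sum_balances=0
After txn 2: dr=385 cr=385 sum_balances=0
After txn 3: dr=328 cr=363 sum_balances=-35
After txn 4: dr=275 cr=275 sum_balances=-35

Answer: 3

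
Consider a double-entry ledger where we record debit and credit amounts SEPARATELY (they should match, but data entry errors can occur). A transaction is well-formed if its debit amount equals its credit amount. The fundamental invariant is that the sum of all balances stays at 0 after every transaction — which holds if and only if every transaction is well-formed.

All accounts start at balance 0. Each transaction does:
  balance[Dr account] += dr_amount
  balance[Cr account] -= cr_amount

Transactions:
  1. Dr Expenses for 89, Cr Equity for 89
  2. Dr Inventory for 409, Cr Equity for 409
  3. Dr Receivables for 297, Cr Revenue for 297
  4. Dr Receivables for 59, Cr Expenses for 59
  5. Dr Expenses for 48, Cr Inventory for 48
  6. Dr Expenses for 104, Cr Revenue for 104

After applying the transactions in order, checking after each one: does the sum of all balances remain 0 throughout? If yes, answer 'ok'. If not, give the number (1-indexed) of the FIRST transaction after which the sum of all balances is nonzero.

After txn 1: dr=89 cr=89 sum_balances=0
After txn 2: dr=409 cr=409 sum_balances=0
After txn 3: dr=297 cr=297 sum_balances=0
After txn 4: dr=59 cr=59 sum_balances=0
After txn 5: dr=48 cr=48 sum_balances=0
After txn 6: dr=104 cr=104 sum_balances=0

Answer: ok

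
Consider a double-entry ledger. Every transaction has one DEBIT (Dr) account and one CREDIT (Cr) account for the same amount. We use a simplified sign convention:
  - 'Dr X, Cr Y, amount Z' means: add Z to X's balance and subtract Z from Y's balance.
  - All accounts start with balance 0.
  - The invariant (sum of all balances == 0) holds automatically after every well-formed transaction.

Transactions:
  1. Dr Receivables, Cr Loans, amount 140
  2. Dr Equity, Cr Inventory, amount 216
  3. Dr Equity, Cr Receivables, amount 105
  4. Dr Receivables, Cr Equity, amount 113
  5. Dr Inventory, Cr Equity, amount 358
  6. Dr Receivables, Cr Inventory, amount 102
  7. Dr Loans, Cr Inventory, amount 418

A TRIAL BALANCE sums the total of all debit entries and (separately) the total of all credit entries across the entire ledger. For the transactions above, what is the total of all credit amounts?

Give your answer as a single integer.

Answer: 1452

Derivation:
Txn 1: credit+=140
Txn 2: credit+=216
Txn 3: credit+=105
Txn 4: credit+=113
Txn 5: credit+=358
Txn 6: credit+=102
Txn 7: credit+=418
Total credits = 1452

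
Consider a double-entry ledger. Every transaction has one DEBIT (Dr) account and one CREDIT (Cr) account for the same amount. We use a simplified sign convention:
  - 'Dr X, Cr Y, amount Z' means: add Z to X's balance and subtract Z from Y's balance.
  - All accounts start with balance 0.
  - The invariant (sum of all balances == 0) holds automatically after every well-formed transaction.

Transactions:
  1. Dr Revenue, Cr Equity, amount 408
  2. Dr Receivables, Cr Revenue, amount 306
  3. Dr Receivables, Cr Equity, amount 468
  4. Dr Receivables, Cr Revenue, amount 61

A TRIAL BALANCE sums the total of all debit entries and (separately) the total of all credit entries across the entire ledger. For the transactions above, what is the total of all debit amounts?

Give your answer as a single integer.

Txn 1: debit+=408
Txn 2: debit+=306
Txn 3: debit+=468
Txn 4: debit+=61
Total debits = 1243

Answer: 1243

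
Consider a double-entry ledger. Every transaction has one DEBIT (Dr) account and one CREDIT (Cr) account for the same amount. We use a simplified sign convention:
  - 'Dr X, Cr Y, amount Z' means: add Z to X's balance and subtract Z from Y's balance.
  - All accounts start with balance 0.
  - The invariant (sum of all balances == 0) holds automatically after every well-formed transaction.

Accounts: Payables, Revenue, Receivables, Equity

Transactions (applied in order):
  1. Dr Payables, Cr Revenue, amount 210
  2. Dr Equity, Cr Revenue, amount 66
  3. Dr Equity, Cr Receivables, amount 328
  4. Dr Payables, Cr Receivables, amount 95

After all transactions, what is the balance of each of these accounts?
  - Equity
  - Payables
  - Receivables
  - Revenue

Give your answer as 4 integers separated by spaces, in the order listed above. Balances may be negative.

After txn 1 (Dr Payables, Cr Revenue, amount 210): Payables=210 Revenue=-210
After txn 2 (Dr Equity, Cr Revenue, amount 66): Equity=66 Payables=210 Revenue=-276
After txn 3 (Dr Equity, Cr Receivables, amount 328): Equity=394 Payables=210 Receivables=-328 Revenue=-276
After txn 4 (Dr Payables, Cr Receivables, amount 95): Equity=394 Payables=305 Receivables=-423 Revenue=-276

Answer: 394 305 -423 -276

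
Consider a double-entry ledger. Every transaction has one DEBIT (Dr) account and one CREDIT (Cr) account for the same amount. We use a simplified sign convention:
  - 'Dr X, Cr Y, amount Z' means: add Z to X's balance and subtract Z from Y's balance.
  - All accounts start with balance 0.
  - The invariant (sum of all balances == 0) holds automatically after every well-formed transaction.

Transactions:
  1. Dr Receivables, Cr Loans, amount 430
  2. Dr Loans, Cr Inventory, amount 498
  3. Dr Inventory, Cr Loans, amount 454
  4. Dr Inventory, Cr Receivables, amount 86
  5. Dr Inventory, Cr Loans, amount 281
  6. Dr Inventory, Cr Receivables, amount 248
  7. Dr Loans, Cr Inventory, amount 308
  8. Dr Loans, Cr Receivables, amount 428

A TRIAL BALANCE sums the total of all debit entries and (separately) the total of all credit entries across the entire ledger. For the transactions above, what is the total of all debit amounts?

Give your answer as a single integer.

Txn 1: debit+=430
Txn 2: debit+=498
Txn 3: debit+=454
Txn 4: debit+=86
Txn 5: debit+=281
Txn 6: debit+=248
Txn 7: debit+=308
Txn 8: debit+=428
Total debits = 2733

Answer: 2733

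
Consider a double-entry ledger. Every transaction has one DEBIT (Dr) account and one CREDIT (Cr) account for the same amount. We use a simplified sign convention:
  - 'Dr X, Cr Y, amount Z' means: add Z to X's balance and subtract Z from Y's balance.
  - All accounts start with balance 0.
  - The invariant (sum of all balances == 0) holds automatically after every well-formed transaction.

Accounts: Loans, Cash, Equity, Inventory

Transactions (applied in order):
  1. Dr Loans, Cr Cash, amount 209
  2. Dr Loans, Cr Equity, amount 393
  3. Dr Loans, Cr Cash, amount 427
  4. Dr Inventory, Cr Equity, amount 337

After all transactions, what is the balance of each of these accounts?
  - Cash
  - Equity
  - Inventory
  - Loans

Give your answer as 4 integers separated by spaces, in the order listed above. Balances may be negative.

After txn 1 (Dr Loans, Cr Cash, amount 209): Cash=-209 Loans=209
After txn 2 (Dr Loans, Cr Equity, amount 393): Cash=-209 Equity=-393 Loans=602
After txn 3 (Dr Loans, Cr Cash, amount 427): Cash=-636 Equity=-393 Loans=1029
After txn 4 (Dr Inventory, Cr Equity, amount 337): Cash=-636 Equity=-730 Inventory=337 Loans=1029

Answer: -636 -730 337 1029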